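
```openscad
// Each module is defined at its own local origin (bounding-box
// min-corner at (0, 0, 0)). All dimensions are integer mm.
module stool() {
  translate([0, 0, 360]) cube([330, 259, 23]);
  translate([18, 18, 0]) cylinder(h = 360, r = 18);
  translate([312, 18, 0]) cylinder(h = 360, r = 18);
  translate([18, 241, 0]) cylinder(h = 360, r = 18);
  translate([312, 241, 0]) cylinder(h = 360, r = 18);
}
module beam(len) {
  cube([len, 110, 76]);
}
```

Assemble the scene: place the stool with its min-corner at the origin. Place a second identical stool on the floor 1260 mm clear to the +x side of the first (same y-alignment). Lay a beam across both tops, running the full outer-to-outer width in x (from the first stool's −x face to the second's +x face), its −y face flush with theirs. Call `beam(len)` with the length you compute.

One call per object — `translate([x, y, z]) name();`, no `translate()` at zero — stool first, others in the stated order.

stool();
translate([1590, 0, 0]) stool();
translate([0, 0, 383]) beam(1920);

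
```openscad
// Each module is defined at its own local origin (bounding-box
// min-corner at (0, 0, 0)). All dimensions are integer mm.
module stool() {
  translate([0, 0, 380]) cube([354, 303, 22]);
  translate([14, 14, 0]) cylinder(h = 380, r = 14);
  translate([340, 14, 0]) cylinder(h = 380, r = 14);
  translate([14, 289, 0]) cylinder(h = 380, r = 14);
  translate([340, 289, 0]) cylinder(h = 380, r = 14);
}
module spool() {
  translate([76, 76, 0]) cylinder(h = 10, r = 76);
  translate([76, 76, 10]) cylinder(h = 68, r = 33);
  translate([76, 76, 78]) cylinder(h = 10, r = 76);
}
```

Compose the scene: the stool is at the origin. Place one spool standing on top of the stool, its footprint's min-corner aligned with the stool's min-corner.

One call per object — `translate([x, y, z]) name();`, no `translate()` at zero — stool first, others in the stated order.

stool();
translate([0, 0, 402]) spool();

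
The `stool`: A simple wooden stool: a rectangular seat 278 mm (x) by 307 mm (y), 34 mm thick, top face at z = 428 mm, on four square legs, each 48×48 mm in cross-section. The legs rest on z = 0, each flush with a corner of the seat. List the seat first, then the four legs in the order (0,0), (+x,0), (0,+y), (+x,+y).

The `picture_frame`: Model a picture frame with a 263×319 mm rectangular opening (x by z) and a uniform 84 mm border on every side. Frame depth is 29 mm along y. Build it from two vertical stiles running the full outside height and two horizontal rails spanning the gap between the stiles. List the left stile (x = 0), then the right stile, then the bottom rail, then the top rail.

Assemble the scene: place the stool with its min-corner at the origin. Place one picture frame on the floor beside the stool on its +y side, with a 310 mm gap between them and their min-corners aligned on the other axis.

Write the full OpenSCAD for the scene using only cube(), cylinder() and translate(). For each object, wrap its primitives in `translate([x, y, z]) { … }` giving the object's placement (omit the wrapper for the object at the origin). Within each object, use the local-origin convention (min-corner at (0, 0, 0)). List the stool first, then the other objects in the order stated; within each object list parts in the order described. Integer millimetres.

translate([0, 0, 394]) cube([278, 307, 34]);
cube([48, 48, 394]);
translate([230, 0, 0]) cube([48, 48, 394]);
translate([0, 259, 0]) cube([48, 48, 394]);
translate([230, 259, 0]) cube([48, 48, 394]);
translate([0, 617, 0]) {
  cube([84, 29, 487]);
  translate([347, 0, 0]) cube([84, 29, 487]);
  translate([84, 0, 0]) cube([263, 29, 84]);
  translate([84, 0, 403]) cube([263, 29, 84]);
}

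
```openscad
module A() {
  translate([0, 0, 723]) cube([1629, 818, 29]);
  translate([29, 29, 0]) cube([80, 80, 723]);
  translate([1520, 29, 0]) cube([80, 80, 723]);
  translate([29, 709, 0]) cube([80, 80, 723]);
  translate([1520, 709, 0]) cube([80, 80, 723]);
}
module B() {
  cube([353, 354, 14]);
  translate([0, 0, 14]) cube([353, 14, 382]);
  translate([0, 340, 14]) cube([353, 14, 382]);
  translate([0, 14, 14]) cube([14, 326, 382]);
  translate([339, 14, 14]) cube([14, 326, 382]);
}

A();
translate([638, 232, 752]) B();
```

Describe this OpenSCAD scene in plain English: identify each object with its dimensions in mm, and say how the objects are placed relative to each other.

A is a table with a 1629×818 mm rectangular top, 29 mm thick, top surface at z = 752 mm, supported by four 80×80 mm square legs, each inset 29 mm from the nearest pair of top edges, running from the floor.

B is an open storage box with external size 353×354×396 mm and wall thickness 14 mm (the base is also 14 mm thick). The base covers the whole footprint; the four walls stand on the base, with the y-facing walls full-width and the x-facing walls fitting between their inner faces.

The open box is on top of the table, centred.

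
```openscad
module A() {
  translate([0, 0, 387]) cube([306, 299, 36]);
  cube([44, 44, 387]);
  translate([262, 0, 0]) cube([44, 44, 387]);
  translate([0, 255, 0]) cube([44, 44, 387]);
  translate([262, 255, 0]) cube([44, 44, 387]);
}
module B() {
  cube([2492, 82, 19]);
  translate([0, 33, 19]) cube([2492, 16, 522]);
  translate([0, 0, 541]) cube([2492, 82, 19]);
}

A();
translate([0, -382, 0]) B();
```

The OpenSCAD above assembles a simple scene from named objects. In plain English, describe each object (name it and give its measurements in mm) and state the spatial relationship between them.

A is a four-legged stool. The seat is 306×299 mm, 36 mm thick, top at z = 423 mm. It stands on four square legs, each 44×44 mm in cross-section, from z = 0 to the seat underside, each flush with a corner of the seat.

B is an I-beam lying along x, 2492 mm long. Overall section height 560 mm. Two flanges 82 mm wide (y) and 19 mm thick, one on the floor and one at the top; a web 16 mm thick runs between them, centred on the flange width.

The I-beam is on the floor beside the stool on its −y side.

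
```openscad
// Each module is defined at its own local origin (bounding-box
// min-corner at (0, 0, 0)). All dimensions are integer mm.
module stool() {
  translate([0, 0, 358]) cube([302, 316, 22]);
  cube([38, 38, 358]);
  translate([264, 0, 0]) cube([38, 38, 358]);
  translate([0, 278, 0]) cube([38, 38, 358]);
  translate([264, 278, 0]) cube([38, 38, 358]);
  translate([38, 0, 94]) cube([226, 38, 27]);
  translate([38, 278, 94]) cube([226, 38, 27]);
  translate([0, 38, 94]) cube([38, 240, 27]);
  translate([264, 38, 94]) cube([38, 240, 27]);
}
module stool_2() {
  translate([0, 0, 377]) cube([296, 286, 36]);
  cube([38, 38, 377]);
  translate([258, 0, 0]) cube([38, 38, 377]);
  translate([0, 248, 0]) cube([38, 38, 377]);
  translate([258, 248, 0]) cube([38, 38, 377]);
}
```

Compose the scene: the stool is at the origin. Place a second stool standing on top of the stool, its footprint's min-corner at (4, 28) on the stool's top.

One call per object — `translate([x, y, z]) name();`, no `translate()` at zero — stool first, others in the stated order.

stool();
translate([4, 28, 380]) stool_2();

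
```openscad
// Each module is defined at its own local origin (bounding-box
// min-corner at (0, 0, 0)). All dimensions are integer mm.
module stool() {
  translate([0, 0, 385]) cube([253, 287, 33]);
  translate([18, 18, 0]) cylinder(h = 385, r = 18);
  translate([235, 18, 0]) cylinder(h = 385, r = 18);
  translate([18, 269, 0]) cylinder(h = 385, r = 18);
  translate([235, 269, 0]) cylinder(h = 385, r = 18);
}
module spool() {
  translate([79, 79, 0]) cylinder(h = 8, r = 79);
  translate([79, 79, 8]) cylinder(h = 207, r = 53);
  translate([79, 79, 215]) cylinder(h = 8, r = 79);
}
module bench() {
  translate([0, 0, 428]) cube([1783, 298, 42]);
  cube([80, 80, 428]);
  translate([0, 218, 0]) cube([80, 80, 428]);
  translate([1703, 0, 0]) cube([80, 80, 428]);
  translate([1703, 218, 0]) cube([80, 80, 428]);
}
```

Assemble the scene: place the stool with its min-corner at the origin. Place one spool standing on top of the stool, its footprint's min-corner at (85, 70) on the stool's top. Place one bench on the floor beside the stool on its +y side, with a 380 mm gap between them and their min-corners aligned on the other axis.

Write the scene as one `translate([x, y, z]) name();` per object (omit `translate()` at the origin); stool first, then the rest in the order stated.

stool();
translate([85, 70, 418]) spool();
translate([0, 667, 0]) bench();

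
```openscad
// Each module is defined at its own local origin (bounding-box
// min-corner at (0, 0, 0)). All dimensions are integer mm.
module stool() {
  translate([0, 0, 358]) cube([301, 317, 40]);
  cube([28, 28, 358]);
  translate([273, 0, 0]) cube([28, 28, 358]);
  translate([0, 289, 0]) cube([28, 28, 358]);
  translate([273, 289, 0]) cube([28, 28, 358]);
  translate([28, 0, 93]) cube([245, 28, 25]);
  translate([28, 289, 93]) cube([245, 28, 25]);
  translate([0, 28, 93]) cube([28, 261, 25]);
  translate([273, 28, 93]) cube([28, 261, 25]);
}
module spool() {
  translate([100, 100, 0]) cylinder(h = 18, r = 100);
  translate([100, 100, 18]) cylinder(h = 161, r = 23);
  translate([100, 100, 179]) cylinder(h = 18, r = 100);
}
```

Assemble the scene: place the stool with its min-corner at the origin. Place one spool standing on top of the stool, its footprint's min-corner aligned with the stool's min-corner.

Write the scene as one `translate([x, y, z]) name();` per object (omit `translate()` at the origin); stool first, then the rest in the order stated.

stool();
translate([0, 0, 398]) spool();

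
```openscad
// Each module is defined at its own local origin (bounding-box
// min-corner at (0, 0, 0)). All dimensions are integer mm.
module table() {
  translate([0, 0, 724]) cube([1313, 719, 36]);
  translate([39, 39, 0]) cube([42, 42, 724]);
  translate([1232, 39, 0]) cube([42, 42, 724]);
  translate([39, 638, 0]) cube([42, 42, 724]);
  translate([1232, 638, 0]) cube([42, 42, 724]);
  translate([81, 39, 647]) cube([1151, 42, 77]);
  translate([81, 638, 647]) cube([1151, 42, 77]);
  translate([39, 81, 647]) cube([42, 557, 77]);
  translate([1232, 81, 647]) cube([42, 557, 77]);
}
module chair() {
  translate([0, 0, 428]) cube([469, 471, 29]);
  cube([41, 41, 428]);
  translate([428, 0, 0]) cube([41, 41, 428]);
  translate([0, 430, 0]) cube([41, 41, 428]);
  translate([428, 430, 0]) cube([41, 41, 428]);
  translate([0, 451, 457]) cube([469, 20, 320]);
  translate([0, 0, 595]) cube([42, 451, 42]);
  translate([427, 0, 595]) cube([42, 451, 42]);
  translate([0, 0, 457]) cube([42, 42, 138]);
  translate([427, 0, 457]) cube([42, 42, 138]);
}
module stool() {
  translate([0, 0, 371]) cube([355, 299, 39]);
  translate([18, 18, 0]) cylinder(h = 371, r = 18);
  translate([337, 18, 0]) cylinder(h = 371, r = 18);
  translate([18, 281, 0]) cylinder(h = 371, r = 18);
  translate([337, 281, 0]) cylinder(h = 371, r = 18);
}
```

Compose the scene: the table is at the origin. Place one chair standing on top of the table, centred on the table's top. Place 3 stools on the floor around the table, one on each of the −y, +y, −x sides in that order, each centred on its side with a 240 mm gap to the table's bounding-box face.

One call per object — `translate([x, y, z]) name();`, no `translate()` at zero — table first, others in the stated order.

table();
translate([422, 124, 760]) chair();
translate([479, -539, 0]) stool();
translate([479, 959, 0]) stool();
translate([-595, 210, 0]) stool();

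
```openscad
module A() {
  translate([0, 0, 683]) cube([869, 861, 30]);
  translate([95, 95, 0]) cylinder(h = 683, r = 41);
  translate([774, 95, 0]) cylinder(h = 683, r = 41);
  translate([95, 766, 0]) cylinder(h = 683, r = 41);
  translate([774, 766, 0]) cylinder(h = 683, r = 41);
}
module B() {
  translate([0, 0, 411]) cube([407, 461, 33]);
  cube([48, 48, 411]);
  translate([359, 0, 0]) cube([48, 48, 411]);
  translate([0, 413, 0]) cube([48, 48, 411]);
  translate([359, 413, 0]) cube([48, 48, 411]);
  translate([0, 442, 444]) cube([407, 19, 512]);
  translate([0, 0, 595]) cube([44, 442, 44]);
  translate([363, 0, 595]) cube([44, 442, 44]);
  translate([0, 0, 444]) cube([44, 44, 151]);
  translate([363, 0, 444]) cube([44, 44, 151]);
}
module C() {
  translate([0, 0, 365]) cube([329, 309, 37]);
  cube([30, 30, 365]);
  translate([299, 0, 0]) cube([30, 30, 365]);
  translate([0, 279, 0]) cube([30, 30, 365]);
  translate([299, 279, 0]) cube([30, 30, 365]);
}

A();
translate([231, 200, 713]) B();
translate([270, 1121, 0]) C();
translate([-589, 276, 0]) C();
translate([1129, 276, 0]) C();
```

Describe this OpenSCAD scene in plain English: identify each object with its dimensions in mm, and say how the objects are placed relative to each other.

A is a table with a 869×861 mm rectangular top, 30 mm thick, top surface at z = 713 mm, supported by four round legs of 82 mm diameter, each leg's bounding box inset 54 mm from the nearest pair of top edges, running from the floor.

B is a chair. The seat is a 407×461×33 mm slab with its top at z = 444 mm, on four 48×48 mm corner legs (flush with the seat edges, standing on z = 0). A flat backrest 19 mm thick, 512 mm tall, spans the full seat width and rises from the seat top along its +y edge, rear face flush with the rear of the seat. Two armrests of 44×44 mm section run along each side from the seat's front edge to the front of the backrest, top faces 195 mm above the seat top and outer faces flush with the seat's x-edges; a 44×44 mm post under the front of each armrest stands on the seat at the front corner.

C is a four-legged stool. The seat is 329×309 mm, 37 mm thick, top at z = 402 mm. It stands on four square legs, each 30×30 mm in cross-section, from z = 0 to the seat underside, each flush with a corner of the seat.

The chair is on top of the table, centred. Three stools sit around the table at the +y, −x, +x sides.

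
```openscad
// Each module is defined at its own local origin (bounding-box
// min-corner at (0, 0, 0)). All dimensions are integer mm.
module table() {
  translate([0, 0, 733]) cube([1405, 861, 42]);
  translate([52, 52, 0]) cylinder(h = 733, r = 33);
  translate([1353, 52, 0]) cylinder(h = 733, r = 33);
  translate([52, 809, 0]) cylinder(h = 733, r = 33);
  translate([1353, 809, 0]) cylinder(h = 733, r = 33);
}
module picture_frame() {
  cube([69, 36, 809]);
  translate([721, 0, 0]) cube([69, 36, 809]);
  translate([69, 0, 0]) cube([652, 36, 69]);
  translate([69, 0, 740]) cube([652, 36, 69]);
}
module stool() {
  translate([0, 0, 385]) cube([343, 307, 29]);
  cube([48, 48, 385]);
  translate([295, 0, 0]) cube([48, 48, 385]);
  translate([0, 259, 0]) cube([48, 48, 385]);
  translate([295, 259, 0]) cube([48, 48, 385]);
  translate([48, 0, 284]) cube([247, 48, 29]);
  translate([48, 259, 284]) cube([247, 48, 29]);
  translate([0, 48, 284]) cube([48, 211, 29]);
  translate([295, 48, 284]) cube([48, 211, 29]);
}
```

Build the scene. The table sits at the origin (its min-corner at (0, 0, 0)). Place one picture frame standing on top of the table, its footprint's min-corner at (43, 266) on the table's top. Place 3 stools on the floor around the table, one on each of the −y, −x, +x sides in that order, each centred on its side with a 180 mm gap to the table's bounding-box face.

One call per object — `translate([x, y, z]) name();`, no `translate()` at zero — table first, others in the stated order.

table();
translate([43, 266, 775]) picture_frame();
translate([531, -487, 0]) stool();
translate([-523, 277, 0]) stool();
translate([1585, 277, 0]) stool();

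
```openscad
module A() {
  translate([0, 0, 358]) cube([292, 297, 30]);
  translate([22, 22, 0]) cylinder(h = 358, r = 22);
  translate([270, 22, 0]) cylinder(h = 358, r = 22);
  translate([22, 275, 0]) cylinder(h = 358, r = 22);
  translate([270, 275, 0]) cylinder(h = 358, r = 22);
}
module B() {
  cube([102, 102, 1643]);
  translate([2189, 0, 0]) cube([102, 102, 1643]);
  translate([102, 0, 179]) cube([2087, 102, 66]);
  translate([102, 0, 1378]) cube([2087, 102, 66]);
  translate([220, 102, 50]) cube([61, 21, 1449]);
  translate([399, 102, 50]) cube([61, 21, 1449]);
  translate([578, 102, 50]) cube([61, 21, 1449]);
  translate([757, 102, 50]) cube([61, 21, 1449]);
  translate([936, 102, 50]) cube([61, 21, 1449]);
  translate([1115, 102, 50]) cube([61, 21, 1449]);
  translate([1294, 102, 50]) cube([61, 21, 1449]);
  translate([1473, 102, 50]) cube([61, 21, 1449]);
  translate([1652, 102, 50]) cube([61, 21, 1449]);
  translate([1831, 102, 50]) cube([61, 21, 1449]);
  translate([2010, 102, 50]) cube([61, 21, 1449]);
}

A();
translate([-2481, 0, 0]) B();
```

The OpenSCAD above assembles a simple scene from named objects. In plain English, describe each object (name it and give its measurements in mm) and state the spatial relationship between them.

A is a four-legged stool. The seat is a 292×297×30 mm slab whose top surface is at z = 388 mm; four round legs, each 44 mm in diameter, run from the floor (z = 0) to the underside of the seat, each leg's axis is inset half a diameter from the nearest pair of seat edges (so the leg's bounding box is flush with the corner).

B is a fence section. Two 102×102 mm posts, 1643 mm tall, stand on the floor with a clear span of 2087 mm between their inner faces. Two horizontal rails of 102×66 mm section span the gap between the posts with their undersides at z = 179 mm and z = 1378 mm, flush with the posts' −y face. 11 pickets, each 61 mm wide, 21 mm thick and 1449 mm tall, are fixed to the +y face of the rails with their bottoms at z = 50 mm, evenly spaced across the span with equal gaps (rounded down to the nearest mm) at the −x end and between each pair — any rounding remainder accumulates at the +x end.

The fence section is on the floor beside the stool on its −x side.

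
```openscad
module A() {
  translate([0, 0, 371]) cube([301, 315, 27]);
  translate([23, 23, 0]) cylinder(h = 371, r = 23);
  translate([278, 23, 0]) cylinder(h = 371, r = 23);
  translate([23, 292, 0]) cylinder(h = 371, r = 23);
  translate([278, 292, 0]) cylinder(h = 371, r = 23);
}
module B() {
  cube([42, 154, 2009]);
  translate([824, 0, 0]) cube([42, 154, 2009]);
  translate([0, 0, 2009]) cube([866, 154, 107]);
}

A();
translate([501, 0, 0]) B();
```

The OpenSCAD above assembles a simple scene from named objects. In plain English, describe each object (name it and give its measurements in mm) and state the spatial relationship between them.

A is a four-legged stool. The seat is a 301×315×27 mm slab whose top surface is at z = 398 mm; four round legs, each 46 mm in diameter, run from the floor (z = 0) to the underside of the seat, each leg's axis is inset half a diameter from the nearest pair of seat edges (so the leg's bounding box is flush with the corner).

B is a door frame. The clear opening is 782 mm wide and 2009 mm high. Two 42 mm wide jambs, 154 mm deep, stand either side of the opening from the floor to the top of the opening. A 107 mm thick head sits across the top of both jambs, spanning the full outside width of the frame.

The door frame is on the floor beside the stool on its +x side.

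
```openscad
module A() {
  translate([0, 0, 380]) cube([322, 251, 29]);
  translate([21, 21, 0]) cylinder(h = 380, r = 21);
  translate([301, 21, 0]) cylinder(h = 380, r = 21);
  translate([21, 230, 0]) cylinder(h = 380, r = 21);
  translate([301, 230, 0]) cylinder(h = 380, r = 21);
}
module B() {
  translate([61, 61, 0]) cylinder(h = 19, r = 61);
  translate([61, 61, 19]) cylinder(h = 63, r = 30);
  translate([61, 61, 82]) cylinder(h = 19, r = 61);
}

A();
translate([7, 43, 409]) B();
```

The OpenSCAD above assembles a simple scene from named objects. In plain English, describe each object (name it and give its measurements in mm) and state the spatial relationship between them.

A is a four-legged stool. The seat is a 322×251×29 mm slab whose top surface is at z = 409 mm; four round legs, each 42 mm in diameter, run from the floor (z = 0) to the underside of the seat, each leg's axis is inset half a diameter from the nearest pair of seat edges (so the leg's bounding box is flush with the corner).

B is a spool: two coaxial disc flanges of radius 61 mm and thickness 19 mm, joined by a core cylinder of radius 30 mm and height 63 mm. The lower flange rests on z = 0 and the three cylinders share a vertical axis.

The spool is on top of the stool.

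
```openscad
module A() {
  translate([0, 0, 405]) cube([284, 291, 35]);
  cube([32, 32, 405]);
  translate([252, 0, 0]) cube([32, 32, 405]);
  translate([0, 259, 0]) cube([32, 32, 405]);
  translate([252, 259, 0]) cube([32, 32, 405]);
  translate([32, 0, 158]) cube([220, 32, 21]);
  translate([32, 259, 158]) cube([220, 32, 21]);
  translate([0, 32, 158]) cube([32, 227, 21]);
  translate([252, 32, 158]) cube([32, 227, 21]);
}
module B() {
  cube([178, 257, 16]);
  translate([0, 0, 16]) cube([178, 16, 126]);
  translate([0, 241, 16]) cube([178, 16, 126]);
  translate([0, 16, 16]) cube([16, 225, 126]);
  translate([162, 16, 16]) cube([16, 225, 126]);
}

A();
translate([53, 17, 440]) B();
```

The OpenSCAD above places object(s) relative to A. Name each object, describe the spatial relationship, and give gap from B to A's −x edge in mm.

The open box's min-x is at 53; the stool's min-x is 0; gap = 53 mm.

A is a stool. B is an open box. The open box is on top of the stool, centred. The gap from the open box to the stool's −x edge is 53 mm.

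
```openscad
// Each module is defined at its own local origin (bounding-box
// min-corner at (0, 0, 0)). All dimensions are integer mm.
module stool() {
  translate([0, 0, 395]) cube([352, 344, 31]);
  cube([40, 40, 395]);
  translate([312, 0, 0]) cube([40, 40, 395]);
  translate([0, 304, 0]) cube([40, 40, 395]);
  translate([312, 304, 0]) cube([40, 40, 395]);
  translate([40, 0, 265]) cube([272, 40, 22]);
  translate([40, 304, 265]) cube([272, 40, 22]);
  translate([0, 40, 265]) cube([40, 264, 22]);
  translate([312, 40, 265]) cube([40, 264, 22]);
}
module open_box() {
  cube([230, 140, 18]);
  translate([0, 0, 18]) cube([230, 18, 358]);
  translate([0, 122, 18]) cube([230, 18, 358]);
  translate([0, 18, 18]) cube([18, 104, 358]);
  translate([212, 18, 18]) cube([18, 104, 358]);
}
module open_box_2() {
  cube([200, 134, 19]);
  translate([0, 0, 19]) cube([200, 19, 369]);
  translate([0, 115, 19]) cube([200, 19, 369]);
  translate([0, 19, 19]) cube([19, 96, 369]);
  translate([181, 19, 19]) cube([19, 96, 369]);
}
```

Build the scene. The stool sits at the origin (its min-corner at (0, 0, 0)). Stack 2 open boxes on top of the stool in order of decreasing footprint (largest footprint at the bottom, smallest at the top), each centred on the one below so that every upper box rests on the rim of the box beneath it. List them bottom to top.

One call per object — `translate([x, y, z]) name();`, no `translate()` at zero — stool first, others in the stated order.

stool();
translate([61, 102, 426]) open_box();
translate([76, 105, 802]) open_box_2();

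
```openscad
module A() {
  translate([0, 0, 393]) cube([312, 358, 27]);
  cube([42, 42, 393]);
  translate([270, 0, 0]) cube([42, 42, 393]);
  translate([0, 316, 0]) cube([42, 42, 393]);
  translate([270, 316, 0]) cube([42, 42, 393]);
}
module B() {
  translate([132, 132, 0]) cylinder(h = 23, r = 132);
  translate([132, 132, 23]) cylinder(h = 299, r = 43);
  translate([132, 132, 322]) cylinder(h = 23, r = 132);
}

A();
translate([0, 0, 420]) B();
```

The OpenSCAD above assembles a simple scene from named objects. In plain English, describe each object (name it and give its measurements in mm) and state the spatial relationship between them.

A is a four-legged stool. The seat is 312×358 mm, 27 mm thick, top at z = 420 mm. It stands on four square legs, each 42×42 mm in cross-section, from z = 0 to the seat underside, each flush with a corner of the seat.

B is a spool: two coaxial disc flanges of radius 132 mm and thickness 23 mm, joined by a core cylinder of radius 43 mm and height 299 mm. The lower flange rests on z = 0 and the three cylinders share a vertical axis.

The spool is on top of the stool.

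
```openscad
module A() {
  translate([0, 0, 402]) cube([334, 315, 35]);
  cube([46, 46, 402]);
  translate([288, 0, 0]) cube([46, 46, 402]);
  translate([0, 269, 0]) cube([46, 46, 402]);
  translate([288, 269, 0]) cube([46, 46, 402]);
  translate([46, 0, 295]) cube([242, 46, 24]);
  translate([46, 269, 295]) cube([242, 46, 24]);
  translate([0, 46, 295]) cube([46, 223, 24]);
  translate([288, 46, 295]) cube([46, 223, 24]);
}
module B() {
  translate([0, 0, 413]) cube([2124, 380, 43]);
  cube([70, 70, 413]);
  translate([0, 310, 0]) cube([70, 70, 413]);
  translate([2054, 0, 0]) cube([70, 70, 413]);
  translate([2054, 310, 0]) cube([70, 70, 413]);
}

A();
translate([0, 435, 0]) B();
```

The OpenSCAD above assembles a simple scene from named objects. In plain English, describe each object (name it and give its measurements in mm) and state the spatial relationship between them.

A is a four-legged stool. The seat is a 334×315×35 mm slab whose top surface is at z = 437 mm; four square legs, each 46×46 mm in cross-section, run from the floor (z = 0) to the underside of the seat, each flush with a corner of the seat. Four stretchers, 46 mm wide and 24 mm tall, connect adjacent legs with their undersides at z = 295 mm, each running between the inner faces of the legs it joins and aligned with the legs' outer faces on the other axis.

B is a long wooden bench with a 2124 mm (x) × 380 mm (y) seat, 43 mm thick, its top surface 456 mm above the floor. Four 70 mm square legs at the seat corners, flush with the edges, run from z = 0 to the seat underside.

The bench is on the floor beside the stool on its +y side.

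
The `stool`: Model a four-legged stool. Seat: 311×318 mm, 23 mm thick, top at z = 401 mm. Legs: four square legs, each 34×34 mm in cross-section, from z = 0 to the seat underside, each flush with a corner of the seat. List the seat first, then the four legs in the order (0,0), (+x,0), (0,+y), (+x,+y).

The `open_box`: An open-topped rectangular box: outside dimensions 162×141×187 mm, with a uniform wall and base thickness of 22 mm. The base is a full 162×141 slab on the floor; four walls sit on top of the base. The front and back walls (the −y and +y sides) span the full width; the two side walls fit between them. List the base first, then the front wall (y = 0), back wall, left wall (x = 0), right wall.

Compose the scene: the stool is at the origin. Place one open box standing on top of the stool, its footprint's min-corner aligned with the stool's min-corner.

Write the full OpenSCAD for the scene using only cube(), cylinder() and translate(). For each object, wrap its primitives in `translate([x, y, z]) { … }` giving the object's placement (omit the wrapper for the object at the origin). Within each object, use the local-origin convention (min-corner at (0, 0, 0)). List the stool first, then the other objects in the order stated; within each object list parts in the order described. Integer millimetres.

translate([0, 0, 378]) cube([311, 318, 23]);
cube([34, 34, 378]);
translate([277, 0, 0]) cube([34, 34, 378]);
translate([0, 284, 0]) cube([34, 34, 378]);
translate([277, 284, 0]) cube([34, 34, 378]);
translate([0, 0, 401]) {
  cube([162, 141, 22]);
  translate([0, 0, 22]) cube([162, 22, 165]);
  translate([0, 119, 22]) cube([162, 22, 165]);
  translate([0, 22, 22]) cube([22, 97, 165]);
  translate([140, 22, 22]) cube([22, 97, 165]);
}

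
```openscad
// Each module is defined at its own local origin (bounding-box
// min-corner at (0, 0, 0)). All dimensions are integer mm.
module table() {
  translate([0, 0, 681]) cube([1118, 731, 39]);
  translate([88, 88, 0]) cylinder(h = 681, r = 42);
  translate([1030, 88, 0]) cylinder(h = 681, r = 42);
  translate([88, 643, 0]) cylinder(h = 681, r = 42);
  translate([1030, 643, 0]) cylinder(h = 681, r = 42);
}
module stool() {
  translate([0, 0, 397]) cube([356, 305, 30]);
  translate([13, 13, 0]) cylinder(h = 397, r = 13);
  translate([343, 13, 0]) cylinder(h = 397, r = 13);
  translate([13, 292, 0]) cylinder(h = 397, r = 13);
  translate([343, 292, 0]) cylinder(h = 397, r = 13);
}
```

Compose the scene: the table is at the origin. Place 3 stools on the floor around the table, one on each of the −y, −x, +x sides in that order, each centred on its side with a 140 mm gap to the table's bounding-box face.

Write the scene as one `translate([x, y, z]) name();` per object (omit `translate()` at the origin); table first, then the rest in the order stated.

table();
translate([381, -445, 0]) stool();
translate([-496, 213, 0]) stool();
translate([1258, 213, 0]) stool();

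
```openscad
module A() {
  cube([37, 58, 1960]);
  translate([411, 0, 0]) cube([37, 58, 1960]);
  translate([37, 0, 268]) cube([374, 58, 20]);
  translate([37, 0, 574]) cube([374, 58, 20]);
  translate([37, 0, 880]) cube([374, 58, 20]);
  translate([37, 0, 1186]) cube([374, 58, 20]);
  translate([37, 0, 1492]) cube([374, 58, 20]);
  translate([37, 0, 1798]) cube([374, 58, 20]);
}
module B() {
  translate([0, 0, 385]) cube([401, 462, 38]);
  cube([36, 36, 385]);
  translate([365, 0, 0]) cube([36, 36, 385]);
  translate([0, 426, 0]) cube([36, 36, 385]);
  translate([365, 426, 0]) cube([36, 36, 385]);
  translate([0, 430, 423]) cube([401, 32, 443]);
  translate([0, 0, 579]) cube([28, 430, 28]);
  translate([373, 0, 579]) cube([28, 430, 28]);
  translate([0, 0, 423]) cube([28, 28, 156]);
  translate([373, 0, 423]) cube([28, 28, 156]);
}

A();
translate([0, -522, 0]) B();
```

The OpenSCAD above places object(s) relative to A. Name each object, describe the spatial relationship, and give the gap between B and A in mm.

The chair's nearest face is 60 mm from the ladder's −y face.

A is a ladder. B is a chair. The chair is on the floor beside the ladder on its −y side. The gap between the chair and the ladder is 60 mm.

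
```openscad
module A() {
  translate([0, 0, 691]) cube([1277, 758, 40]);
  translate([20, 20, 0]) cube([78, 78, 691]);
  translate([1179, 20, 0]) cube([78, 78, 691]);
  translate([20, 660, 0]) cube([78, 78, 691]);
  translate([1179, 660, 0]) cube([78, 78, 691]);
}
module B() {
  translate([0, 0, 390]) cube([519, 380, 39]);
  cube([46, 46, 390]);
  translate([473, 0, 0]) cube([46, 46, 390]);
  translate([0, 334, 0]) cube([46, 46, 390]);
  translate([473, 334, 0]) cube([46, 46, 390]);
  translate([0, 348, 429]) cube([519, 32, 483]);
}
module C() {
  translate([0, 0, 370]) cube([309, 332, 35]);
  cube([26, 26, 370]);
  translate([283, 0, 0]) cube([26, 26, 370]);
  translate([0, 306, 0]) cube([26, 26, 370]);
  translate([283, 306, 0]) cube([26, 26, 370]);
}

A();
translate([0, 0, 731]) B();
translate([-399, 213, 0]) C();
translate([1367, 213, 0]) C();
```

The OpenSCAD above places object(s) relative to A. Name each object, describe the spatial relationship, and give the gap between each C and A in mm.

A is a table. B is a chair. C is a stool. The chair is on top of the table. Two stools sit around the table at the −x, +x sides. The gap between each stool and the table is 90 mm.

Each stool's nearest face is 90 mm from the table's bounding box.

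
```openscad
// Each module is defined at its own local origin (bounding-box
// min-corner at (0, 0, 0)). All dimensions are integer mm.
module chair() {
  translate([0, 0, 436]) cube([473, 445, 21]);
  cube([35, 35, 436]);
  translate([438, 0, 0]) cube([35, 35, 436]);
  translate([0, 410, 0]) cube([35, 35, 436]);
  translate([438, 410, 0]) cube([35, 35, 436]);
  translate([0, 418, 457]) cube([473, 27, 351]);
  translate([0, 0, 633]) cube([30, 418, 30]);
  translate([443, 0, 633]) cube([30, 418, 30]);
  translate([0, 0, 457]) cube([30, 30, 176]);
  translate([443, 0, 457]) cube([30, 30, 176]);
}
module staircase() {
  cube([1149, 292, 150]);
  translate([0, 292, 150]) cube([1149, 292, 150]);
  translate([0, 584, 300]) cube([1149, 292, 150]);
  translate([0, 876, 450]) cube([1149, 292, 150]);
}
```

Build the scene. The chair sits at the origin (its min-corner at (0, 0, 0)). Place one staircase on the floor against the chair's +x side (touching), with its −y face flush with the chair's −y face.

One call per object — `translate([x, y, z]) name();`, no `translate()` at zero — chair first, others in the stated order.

chair();
translate([473, 0, 0]) staircase();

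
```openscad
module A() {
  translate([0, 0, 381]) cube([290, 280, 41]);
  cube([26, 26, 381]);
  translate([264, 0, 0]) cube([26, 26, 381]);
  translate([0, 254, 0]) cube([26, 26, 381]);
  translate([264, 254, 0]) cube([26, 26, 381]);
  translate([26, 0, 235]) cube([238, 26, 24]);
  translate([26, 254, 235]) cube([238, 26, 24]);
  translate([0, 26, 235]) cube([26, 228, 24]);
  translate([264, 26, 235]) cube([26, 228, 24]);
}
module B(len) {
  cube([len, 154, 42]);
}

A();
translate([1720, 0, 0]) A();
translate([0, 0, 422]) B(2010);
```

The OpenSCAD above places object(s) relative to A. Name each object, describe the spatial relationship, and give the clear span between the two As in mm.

A is a stool. B is a beam. A beam spans the tops of two stools. The clear span between the two stools is 1430 mm.

Second stool starts at x = 1720; first ends at x = 290; clear span = 1720 − 290 = 1430 mm.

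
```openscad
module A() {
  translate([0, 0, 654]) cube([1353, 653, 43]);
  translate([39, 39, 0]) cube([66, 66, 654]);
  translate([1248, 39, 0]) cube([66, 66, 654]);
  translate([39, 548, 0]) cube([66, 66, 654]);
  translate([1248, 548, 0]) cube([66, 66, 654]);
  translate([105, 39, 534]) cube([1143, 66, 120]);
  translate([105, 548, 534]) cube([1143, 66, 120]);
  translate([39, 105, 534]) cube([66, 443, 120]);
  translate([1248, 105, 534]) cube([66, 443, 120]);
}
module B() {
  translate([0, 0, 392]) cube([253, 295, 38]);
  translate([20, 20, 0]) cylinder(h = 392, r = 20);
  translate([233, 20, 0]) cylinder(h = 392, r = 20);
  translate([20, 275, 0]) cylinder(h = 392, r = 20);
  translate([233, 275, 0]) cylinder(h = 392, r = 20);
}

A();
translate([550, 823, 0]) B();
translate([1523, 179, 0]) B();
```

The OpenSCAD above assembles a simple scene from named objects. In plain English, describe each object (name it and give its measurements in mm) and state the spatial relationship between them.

A is a rectangular dining table. The top is 1353×653×43 mm with its upper surface at z = 697 mm. It stands on four 66×66 mm square legs, each inset 39 mm from the nearest pair of top edges, running from the floor to the underside of the top. Four apron rails, 66 mm thick and 120 mm tall, run between adjacent legs with their top edges flush with the underside of the top and their outer faces flush with the legs' outer faces.

B is a simple wooden stool: a rectangular seat 253 mm (x) by 295 mm (y), 38 mm thick, top face at z = 430 mm, on four round legs, each 40 mm in diameter. The legs rest on z = 0, each leg's axis is inset half a diameter from the nearest pair of seat edges (so the leg's bounding box is flush with the corner).

Two stools sit around the table at the +y, +x sides.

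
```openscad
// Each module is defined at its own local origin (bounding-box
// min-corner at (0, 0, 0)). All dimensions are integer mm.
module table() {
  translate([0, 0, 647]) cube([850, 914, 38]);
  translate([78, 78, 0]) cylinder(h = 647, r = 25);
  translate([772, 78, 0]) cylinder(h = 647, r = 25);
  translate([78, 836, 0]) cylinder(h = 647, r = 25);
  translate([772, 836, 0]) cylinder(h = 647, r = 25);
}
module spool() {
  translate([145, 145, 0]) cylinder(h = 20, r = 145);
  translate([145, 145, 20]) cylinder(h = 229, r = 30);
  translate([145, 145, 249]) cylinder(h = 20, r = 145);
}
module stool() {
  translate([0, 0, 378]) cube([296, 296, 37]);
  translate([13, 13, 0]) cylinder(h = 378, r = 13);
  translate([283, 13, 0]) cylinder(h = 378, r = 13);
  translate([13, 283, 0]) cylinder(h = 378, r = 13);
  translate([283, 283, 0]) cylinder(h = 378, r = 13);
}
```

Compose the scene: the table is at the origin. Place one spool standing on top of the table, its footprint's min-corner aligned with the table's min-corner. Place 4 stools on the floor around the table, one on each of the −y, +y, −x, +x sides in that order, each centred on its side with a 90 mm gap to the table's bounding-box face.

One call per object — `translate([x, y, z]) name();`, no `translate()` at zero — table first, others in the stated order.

table();
translate([0, 0, 685]) spool();
translate([277, -386, 0]) stool();
translate([277, 1004, 0]) stool();
translate([-386, 309, 0]) stool();
translate([940, 309, 0]) stool();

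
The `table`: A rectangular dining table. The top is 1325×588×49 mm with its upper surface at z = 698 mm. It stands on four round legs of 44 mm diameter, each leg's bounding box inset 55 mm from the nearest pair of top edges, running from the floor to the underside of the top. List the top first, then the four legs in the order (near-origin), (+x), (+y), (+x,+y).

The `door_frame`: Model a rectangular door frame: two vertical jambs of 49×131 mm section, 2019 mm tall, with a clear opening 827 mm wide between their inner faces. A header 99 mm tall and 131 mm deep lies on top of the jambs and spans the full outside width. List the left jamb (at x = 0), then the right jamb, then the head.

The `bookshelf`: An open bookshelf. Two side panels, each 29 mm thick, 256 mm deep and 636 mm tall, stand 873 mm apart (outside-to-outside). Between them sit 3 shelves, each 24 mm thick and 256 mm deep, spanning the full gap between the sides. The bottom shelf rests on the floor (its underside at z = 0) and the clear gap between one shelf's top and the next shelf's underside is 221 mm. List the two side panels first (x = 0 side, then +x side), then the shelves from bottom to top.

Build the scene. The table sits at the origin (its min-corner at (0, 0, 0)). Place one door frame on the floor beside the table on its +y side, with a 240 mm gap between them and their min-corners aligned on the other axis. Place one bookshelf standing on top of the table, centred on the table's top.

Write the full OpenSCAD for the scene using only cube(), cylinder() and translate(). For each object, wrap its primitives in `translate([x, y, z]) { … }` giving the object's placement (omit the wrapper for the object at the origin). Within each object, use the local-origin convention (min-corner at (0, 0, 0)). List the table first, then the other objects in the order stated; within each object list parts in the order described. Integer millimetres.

translate([0, 0, 649]) cube([1325, 588, 49]);
translate([77, 77, 0]) cylinder(h = 649, r = 22);
translate([1248, 77, 0]) cylinder(h = 649, r = 22);
translate([77, 511, 0]) cylinder(h = 649, r = 22);
translate([1248, 511, 0]) cylinder(h = 649, r = 22);
translate([0, 828, 0]) {
  cube([49, 131, 2019]);
  translate([876, 0, 0]) cube([49, 131, 2019]);
  translate([0, 0, 2019]) cube([925, 131, 99]);
}
translate([226, 166, 698]) {
  cube([29, 256, 636]);
  translate([844, 0, 0]) cube([29, 256, 636]);
  translate([29, 0, 0]) cube([815, 256, 24]);
  translate([29, 0, 245]) cube([815, 256, 24]);
  translate([29, 0, 490]) cube([815, 256, 24]);
}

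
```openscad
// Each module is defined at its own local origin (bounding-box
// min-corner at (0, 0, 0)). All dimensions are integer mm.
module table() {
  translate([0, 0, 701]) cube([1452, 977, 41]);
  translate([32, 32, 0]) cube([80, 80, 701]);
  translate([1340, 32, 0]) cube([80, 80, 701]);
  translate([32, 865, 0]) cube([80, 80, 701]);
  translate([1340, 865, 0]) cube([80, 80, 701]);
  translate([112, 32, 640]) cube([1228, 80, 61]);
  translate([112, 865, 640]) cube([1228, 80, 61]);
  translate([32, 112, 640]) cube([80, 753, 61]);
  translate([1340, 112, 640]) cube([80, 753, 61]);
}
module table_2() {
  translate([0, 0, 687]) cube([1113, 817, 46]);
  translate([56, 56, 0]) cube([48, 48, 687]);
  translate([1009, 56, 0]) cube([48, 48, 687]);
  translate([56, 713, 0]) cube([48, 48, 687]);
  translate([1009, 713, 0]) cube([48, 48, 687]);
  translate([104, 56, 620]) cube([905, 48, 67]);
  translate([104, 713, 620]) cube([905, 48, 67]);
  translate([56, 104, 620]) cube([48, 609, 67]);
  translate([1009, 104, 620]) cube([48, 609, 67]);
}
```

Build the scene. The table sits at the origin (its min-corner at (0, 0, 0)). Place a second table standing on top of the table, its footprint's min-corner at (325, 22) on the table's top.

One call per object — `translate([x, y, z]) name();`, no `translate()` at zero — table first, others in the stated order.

table();
translate([325, 22, 742]) table_2();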